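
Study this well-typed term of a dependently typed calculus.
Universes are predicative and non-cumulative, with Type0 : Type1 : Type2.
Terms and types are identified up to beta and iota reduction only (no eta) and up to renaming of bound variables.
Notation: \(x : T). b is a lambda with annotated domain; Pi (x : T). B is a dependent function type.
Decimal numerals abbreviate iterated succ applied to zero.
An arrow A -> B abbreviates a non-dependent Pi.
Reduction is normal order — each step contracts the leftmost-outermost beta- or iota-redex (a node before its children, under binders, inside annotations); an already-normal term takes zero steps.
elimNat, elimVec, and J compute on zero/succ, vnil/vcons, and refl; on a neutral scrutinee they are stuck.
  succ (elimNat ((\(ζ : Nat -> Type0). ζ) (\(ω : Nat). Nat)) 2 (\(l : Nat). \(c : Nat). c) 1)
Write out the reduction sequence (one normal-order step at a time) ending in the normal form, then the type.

normal-order reduction sequence:
  succ (elimNat ((\(ζ : Nat -> Type0). ζ) (\(ω : Nat). Nat)) 2 (\(l : Nat). \(c : Nat). c) 1)
  ~> succ ((\(ζ : Nat). \(ω : Nat). ω) 0 (elimNat ((\(l : Nat -> Type0). l) (\(c : Nat). Nat)) 2 (\(ρ : Nat). \(o : Nat). o) 0))
  ~> succ ((\(ζ : Nat). ζ) (elimNat ((\(ω : Nat -> Type0). ω) (\(l : Nat). Nat)) 2 (\(c : Nat). \(ρ : Nat). ρ) 0))
  ~> succ (elimNat ((\(ζ : Nat -> Type0). ζ) (\(ω : Nat). Nat)) 2 (\(l : Nat). \(c : Nat). c) 0)
  ~> 3
the term's type:
  Nat


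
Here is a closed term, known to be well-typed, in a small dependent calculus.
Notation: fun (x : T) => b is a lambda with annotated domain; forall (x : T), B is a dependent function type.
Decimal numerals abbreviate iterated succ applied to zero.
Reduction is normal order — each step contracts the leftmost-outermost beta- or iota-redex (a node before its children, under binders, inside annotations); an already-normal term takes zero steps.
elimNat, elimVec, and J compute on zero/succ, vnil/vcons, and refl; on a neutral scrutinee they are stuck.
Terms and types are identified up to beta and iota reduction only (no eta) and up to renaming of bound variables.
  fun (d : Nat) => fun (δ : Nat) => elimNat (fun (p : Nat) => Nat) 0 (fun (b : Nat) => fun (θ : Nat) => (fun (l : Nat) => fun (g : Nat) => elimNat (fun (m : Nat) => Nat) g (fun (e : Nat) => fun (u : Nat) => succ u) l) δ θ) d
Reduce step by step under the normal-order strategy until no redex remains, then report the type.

normal-order reduction sequence:
  fun (d : Nat) => fun (δ : Nat) => elimNat (fun (p : Nat) => Nat) 0 (fun (b : Nat) => fun (θ : Nat) => (fun (l : Nat) => fun (g : Nat) => elimNat (fun (m : Nat) => Nat) g (fun (e : Nat) => fun (u : Nat) => succ u) l) δ θ) d
  ~> fun (d : Nat) => fun (δ : Nat) => elimNat (fun (p : Nat) => Nat) 0 (fun (b : Nat) => fun (θ : Nat) => (fun (l : Nat) => elimNat (fun (g : Nat) => Nat) l (fun (m : Nat) => fun (e : Nat) => succ e) δ) θ) d
  ~> fun (d : Nat) => fun (δ : Nat) => elimNat (fun (p : Nat) => Nat) 0 (fun (b : Nat) => fun (θ : Nat) => elimNat (fun (l : Nat) => Nat) θ (fun (g : Nat) => fun (m : Nat) => succ m) δ) d
inferred type:
  forall (d : Nat), forall (δ : Nat), Nat


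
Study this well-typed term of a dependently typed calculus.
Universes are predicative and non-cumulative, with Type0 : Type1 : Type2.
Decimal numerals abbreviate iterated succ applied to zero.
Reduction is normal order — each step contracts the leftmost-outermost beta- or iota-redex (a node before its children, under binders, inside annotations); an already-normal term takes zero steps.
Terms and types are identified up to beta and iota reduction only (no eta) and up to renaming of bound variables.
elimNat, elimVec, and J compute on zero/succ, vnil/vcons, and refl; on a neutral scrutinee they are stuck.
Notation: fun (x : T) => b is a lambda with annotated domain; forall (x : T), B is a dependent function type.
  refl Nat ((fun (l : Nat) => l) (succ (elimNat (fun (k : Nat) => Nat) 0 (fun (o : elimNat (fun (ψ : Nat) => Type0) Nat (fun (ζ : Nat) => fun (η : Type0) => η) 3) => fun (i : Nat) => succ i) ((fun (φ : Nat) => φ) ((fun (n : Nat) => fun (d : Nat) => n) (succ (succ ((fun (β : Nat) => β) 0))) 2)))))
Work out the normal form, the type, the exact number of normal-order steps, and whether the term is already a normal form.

normal form:
  refl Nat 3
the term's type:
  Eq Nat 3 3
reduction steps (normal order): 22
term was already normal: no
first redex: a beta-redex


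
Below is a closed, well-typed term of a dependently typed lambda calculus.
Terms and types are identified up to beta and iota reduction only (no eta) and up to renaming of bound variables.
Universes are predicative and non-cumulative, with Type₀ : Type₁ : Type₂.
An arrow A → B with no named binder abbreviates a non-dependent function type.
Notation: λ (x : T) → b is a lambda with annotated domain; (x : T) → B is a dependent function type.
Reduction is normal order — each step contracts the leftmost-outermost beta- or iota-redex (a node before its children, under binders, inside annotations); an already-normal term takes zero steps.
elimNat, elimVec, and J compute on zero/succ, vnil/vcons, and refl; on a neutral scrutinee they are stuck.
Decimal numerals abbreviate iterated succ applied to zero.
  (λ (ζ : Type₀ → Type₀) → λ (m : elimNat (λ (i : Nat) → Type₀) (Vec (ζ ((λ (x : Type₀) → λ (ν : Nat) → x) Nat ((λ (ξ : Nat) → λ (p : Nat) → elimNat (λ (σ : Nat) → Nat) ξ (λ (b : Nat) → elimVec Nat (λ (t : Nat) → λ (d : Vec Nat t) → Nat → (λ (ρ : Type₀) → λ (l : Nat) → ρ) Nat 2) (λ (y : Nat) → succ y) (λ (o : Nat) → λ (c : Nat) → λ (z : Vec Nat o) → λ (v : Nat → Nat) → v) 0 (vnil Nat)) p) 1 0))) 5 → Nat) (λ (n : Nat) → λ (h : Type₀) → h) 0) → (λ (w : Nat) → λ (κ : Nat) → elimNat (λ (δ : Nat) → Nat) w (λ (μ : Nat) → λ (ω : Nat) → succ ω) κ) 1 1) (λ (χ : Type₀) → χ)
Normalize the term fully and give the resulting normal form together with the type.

normal form:
  λ (ζ : Vec Nat 5 → Nat) → 2
type:
  (Vec Nat 5 → Nat) → Nat


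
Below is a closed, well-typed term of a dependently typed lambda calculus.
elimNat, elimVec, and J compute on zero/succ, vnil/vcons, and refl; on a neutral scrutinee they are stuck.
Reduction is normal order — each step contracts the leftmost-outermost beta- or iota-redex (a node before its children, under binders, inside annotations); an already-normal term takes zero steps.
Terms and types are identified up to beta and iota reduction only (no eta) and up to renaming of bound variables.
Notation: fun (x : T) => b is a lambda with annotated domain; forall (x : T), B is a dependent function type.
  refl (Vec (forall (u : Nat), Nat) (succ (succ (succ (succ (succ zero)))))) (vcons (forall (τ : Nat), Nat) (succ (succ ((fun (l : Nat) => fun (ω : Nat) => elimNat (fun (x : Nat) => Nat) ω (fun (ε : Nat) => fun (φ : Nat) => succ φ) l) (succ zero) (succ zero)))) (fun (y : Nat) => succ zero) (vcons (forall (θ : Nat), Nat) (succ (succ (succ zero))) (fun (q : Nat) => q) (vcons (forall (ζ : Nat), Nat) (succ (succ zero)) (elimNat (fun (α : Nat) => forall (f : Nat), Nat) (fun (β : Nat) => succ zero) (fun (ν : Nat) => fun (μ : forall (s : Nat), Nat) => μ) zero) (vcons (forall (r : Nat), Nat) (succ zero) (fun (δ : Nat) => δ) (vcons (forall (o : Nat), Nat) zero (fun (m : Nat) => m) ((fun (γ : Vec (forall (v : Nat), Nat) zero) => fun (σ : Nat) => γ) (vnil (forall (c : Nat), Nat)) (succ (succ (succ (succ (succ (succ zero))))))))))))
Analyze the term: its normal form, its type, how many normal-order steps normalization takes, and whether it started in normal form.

reduced normal form:
  refl (Vec (forall (u : Nat), Nat) (succ (succ (succ (succ (succ zero)))))) (vcons (forall (τ : Nat), Nat) (succ (succ (succ (succ zero)))) (fun (l : Nat) => succ zero) (vcons (forall (ω : Nat), Nat) (succ (succ (succ zero))) (fun (x : Nat) => x) (vcons (forall (ε : Nat), Nat) (succ (succ zero)) (fun (φ : Nat) => succ zero) (vcons (forall (y : Nat), Nat) (succ zero) (fun (θ : Nat) => θ) (vcons (forall (q : Nat), Nat) zero (fun (ζ : Nat) => ζ) (vnil (forall (α : Nat), Nat)))))))
the term's type:
  Eq (Vec (forall (u : Nat), Nat) (succ (succ (succ (succ (succ zero)))))) (vcons (forall (τ : Nat), Nat) (succ (succ (succ (succ zero)))) (fun (l : Nat) => succ zero) (vcons (forall (ω : Nat), Nat) (succ (succ (succ zero))) (fun (x : Nat) => x) (vcons (forall (ε : Nat), Nat) (succ (succ zero)) (fun (φ : Nat) => succ zero) (vcons (forall (y : Nat), Nat) (succ zero) (fun (θ : Nat) => θ) (vcons (forall (q : Nat), Nat) zero (fun (ζ : Nat) => ζ) (vnil (forall (α : Nat), Nat))))))) (vcons (forall (f : Nat), Nat) (succ (succ (succ (succ zero)))) (fun (β : Nat) => succ zero) (vcons (forall (ν : Nat), Nat) (succ (succ (succ zero))) (fun (μ : Nat) => μ) (vcons (forall (s : Nat), Nat) (succ (succ zero)) (fun (r : Nat) => succ zero) (vcons (forall (δ : Nat), Nat) (succ zero) (fun (o : Nat) => o) (vcons (forall (m : Nat), Nat) zero (fun (γ : Nat) => γ) (vnil (forall (v : Nat), Nat)))))))
steps to reach normal form (normal order): 9
started in normal form: no
first contracted redex: a beta-redex


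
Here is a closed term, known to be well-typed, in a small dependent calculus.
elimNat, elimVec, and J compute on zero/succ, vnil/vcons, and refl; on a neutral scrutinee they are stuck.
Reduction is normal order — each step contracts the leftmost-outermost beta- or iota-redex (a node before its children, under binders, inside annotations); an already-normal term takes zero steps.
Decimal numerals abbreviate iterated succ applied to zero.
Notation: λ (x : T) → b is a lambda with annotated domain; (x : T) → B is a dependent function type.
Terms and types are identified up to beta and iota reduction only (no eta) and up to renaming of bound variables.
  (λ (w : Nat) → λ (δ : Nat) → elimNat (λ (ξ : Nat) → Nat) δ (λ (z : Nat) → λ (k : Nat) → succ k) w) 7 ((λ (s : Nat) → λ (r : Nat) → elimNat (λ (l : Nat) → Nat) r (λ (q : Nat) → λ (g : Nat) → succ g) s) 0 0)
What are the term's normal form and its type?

normal form:
  7
inferred type:
  Nat


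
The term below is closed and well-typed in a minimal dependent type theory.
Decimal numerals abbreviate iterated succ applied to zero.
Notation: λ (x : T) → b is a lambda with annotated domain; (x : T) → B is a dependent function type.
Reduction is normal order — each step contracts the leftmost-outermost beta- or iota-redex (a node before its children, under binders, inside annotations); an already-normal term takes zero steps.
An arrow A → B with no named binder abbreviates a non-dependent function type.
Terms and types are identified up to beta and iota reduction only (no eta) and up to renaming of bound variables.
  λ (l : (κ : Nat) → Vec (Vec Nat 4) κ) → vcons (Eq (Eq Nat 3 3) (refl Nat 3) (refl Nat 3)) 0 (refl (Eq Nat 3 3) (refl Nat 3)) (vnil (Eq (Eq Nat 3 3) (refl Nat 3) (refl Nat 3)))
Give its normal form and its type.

resulting normal form:
  λ (l : (κ : Nat) → Vec (Vec Nat 4) κ) → vcons (Eq (Eq Nat 3 3) (refl Nat 3) (refl Nat 3)) 0 (refl (Eq Nat 3 3) (refl Nat 3)) (vnil (Eq (Eq Nat 3 3) (refl Nat 3) (refl Nat 3)))
the term's type:
  ((l : Nat) → Vec (Vec Nat 4) l) → Vec (Eq (Eq Nat 3 3) (refl Nat 3) (refl Nat 3)) 1
observation: the term is already in normal form.


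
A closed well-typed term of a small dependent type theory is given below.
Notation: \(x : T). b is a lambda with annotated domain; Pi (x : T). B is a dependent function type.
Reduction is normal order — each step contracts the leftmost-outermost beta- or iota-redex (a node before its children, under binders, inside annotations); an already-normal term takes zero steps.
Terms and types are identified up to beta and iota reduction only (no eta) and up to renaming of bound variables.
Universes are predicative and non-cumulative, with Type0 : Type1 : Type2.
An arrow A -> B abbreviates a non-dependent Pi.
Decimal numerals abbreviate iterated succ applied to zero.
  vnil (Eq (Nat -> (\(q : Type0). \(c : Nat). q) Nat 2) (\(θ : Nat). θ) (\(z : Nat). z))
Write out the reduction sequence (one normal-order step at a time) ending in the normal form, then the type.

reduction (normal order):
  vnil (Eq (Nat -> (\(q : Type0). \(c : Nat). q) Nat 2) (\(θ : Nat). θ) (\(z : Nat). z))
  ~> vnil (Eq (Nat -> (\(q : Nat). Nat) 2) (\(c : Nat). c) (\(θ : Nat). θ))
  ~> vnil (Eq (Nat -> Nat) (\(q : Nat). q) (\(c : Nat). c))
inferred type:
  Vec (Eq (Nat -> Nat) (\(q : Nat). q) (\(c : Nat). c)) 0


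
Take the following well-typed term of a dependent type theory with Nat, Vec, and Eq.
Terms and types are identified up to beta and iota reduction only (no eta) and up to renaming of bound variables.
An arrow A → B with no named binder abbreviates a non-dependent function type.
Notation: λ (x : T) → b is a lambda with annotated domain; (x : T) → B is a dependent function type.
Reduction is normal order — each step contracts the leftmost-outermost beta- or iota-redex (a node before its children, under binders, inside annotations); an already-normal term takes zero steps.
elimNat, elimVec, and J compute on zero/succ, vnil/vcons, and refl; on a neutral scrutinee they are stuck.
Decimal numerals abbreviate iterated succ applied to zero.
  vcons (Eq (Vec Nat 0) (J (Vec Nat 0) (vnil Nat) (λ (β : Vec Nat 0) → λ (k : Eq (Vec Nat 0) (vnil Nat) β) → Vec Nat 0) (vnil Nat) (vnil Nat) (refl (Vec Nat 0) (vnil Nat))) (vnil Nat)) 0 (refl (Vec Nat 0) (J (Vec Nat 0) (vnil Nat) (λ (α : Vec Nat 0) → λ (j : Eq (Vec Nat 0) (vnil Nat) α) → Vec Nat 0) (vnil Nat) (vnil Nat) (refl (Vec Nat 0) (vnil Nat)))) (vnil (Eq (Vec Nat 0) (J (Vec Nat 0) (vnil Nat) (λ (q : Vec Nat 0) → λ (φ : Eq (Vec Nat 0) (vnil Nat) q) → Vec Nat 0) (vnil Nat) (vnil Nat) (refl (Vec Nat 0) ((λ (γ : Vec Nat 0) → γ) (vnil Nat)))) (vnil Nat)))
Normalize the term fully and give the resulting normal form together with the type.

resulting normal form:
  vcons (Eq (Vec Nat 0) (vnil Nat) (vnil Nat)) 0 (refl (Vec Nat 0) (vnil Nat)) (vnil (Eq (Vec Nat 0) (vnil Nat) (vnil Nat)))
type:
  Vec (Eq (Vec Nat 0) (vnil Nat) (vnil Nat)) 1


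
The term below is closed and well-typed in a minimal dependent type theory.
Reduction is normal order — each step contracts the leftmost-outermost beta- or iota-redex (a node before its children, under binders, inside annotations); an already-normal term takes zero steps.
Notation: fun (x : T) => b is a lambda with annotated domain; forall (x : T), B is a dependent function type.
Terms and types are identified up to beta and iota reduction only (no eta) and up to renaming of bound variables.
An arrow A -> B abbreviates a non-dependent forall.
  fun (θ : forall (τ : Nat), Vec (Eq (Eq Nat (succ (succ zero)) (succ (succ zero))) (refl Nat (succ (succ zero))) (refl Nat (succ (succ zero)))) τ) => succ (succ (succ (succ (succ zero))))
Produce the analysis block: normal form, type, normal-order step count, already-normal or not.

resulting normal form:
  fun (θ : forall (τ : Nat), Vec (Eq (Eq Nat (succ (succ zero)) (succ (succ zero))) (refl Nat (succ (succ zero))) (refl Nat (succ (succ zero)))) τ) => succ (succ (succ (succ (succ zero))))
inferred type:
  (forall (θ : Nat), Vec (Eq (Eq Nat (succ (succ zero)) (succ (succ zero))) (refl Nat (succ (succ zero))) (refl Nat (succ (succ zero)))) θ) -> Nat
reduction steps (normal order): 0
started in normal form: yes


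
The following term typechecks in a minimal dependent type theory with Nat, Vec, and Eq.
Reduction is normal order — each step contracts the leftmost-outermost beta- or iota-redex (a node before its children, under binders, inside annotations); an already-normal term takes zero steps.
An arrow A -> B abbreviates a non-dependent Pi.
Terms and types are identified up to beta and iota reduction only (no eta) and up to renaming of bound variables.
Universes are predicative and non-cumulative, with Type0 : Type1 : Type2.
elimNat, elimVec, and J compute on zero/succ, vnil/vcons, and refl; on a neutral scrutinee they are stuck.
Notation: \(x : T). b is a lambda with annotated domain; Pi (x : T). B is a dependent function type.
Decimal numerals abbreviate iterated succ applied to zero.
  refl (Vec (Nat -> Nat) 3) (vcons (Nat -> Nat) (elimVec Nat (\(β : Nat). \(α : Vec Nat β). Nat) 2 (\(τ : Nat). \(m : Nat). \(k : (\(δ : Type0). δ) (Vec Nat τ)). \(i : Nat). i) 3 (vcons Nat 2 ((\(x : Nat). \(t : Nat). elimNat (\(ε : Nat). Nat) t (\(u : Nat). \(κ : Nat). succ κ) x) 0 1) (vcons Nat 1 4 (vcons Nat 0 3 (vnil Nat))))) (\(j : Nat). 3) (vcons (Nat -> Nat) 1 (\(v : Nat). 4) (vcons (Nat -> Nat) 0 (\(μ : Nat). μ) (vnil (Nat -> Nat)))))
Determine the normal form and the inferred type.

resulting normal form:
  refl (Vec (Nat -> Nat) 3) (vcons (Nat -> Nat) 2 (\(β : Nat). 3) (vcons (Nat -> Nat) 1 (\(α : Nat). 4) (vcons (Nat -> Nat) 0 (\(τ : Nat). τ) (vnil (Nat -> Nat)))))
the term's type:
  Eq (Vec (Nat -> Nat) 3) (vcons (Nat -> Nat) 2 (\(β : Nat). 3) (vcons (Nat -> Nat) 1 (\(α : Nat). 4) (vcons (Nat -> Nat) 0 (\(τ : Nat). τ) (vnil (Nat -> Nat))))) (vcons (Nat -> Nat) 2 (\(m : Nat). 3) (vcons (Nat -> Nat) 1 (\(k : Nat). 4) (vcons (Nat -> Nat) 0 (\(δ : Nat). δ) (vnil (Nat -> Nat)))))
observation: contracting an elimVec iota-redex first, the term normalizes in 16 steps.


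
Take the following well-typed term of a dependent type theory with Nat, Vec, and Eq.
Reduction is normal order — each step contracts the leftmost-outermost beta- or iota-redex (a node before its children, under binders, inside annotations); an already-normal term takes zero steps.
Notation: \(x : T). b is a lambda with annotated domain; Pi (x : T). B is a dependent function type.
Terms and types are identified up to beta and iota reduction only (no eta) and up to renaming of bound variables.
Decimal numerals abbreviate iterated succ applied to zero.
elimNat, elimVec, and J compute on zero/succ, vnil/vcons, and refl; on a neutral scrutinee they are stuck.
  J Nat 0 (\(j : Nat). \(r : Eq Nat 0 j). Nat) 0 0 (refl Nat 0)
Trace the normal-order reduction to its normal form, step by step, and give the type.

normal-order reduction sequence:
  J Nat 0 (\(j : Nat). \(r : Eq Nat 0 j). Nat) 0 0 (refl Nat 0)
  ~> 0
type:
  Nat


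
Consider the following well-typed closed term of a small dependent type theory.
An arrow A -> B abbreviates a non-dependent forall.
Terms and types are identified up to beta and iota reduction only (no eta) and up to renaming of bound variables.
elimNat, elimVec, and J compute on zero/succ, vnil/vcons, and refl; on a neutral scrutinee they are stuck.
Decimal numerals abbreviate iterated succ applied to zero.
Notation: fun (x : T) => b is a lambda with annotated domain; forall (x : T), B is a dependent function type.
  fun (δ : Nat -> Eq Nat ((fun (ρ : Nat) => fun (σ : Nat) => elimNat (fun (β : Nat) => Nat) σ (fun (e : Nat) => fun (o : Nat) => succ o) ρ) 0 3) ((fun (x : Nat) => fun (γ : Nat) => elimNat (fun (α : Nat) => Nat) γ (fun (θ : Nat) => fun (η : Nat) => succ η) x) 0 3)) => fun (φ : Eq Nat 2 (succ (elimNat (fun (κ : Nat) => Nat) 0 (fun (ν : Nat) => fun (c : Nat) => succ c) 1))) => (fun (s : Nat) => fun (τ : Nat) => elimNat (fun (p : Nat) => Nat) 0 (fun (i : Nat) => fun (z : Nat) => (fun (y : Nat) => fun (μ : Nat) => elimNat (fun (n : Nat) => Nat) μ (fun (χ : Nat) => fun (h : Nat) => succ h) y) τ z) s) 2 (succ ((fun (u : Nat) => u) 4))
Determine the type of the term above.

inferred type:
  (Nat -> Eq Nat 3 3) -> Eq Nat 2 2 -> Nat


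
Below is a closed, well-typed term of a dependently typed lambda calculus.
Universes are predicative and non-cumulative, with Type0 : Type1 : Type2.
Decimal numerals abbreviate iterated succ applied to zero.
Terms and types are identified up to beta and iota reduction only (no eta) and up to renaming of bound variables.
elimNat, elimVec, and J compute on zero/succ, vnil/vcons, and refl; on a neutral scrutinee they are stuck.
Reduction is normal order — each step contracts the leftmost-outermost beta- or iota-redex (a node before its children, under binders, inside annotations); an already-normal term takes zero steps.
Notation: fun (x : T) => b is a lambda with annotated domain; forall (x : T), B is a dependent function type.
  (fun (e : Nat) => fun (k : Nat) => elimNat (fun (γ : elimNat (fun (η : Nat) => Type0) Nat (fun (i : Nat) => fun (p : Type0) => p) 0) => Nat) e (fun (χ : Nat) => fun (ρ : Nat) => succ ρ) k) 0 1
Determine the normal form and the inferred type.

reduced normal form:
  1
type:
  Nat


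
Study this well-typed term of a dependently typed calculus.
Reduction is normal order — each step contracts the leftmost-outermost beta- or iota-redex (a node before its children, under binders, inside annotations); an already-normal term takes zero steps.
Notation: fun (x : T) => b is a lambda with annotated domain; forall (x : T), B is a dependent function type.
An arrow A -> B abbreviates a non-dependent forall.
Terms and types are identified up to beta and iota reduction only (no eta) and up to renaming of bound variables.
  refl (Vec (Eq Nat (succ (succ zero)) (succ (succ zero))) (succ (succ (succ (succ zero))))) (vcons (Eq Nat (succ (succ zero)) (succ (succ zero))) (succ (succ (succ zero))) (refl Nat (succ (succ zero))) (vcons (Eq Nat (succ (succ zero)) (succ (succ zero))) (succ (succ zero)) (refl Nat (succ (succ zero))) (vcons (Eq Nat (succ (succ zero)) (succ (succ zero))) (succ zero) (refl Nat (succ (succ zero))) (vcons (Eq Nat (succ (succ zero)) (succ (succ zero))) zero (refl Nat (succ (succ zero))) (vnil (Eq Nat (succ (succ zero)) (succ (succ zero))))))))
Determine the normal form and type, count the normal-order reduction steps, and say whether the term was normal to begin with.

normal form:
  refl (Vec (Eq Nat (succ (succ zero)) (succ (succ zero))) (succ (succ (succ (succ zero))))) (vcons (Eq Nat (succ (succ zero)) (succ (succ zero))) (succ (succ (succ zero))) (refl Nat (succ (succ zero))) (vcons (Eq Nat (succ (succ zero)) (succ (succ zero))) (succ (succ zero)) (refl Nat (succ (succ zero))) (vcons (Eq Nat (succ (succ zero)) (succ (succ zero))) (succ zero) (refl Nat (succ (succ zero))) (vcons (Eq Nat (succ (succ zero)) (succ (succ zero))) zero (refl Nat (succ (succ zero))) (vnil (Eq Nat (succ (succ zero)) (succ (succ zero))))))))
type:
  Eq (Vec (Eq Nat (succ (succ zero)) (succ (succ zero))) (succ (succ (succ (succ zero))))) (vcons (Eq Nat (succ (succ zero)) (succ (succ zero))) (succ (succ (succ zero))) (refl Nat (succ (succ zero))) (vcons (Eq Nat (succ (succ zero)) (succ (succ zero))) (succ (succ zero)) (refl Nat (succ (succ zero))) (vcons (Eq Nat (succ (succ zero)) (succ (succ zero))) (succ zero) (refl Nat (succ (succ zero))) (vcons (Eq Nat (succ (succ zero)) (succ (succ zero))) zero (refl Nat (succ (succ zero))) (vnil (Eq Nat (succ (succ zero)) (succ (succ zero)))))))) (vcons (Eq Nat (succ (succ zero)) (succ (succ zero))) (succ (succ (succ zero))) (refl Nat (succ (succ zero))) (vcons (Eq Nat (succ (succ zero)) (succ (succ zero))) (succ (succ zero)) (refl Nat (succ (succ zero))) (vcons (Eq Nat (succ (succ zero)) (succ (succ zero))) (succ zero) (refl Nat (succ (succ zero))) (vcons (Eq Nat (succ (succ zero)) (succ (succ zero))) zero (refl Nat (succ (succ zero))) (vnil (Eq Nat (succ (succ zero)) (succ (succ zero))))))))
steps to reach normal form (normal order): 0
term was already normal: yes


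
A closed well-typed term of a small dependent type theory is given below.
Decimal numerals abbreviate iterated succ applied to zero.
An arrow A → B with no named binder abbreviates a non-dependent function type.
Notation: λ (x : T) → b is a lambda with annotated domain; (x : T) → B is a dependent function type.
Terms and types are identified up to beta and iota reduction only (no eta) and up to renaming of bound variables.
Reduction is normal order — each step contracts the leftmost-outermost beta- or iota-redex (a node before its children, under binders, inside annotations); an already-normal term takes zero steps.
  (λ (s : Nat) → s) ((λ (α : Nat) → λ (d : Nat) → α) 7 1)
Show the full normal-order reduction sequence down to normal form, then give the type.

normal-order reduction sequence:
  (λ (s : Nat) → s) ((λ (α : Nat) → λ (d : Nat) → α) 7 1)
  ~> (λ (s : Nat) → λ (α : Nat) → s) 7 1
  ~> (λ (s : Nat) → 7) 1
  ~> 7
the term's type:
  Nat


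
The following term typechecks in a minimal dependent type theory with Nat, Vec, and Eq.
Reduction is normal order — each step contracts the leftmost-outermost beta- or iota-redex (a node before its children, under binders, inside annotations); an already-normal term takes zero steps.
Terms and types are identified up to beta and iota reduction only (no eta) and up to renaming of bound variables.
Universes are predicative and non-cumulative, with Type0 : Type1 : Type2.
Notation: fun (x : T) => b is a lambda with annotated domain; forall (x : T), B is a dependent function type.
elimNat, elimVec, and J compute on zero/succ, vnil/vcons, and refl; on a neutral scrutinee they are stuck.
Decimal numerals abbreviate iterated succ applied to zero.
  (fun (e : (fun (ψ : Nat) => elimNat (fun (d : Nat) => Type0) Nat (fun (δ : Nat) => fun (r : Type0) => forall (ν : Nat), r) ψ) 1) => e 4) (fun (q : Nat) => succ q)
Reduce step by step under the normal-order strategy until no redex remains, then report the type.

normal-order reduction sequence:
  (fun (e : (fun (ψ : Nat) => elimNat (fun (d : Nat) => Type0) Nat (fun (δ : Nat) => fun (r : Type0) => forall (ν : Nat), r) ψ) 1) => e 4) (fun (q : Nat) => succ q)
  ~> (fun (e : Nat) => succ e) 4
  ~> 5
type:
  Nat


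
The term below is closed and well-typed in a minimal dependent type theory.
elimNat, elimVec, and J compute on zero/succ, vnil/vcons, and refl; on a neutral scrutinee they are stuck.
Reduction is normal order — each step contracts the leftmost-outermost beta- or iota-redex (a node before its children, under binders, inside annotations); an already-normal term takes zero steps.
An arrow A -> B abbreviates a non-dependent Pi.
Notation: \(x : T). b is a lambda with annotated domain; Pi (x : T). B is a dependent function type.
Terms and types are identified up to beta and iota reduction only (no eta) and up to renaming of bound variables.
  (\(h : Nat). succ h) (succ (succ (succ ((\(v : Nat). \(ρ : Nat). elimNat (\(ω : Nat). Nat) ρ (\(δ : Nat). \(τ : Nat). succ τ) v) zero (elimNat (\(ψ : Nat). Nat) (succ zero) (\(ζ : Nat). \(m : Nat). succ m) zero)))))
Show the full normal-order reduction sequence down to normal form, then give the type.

normal-order reduction sequence:
  (\(h : Nat). succ h) (succ (succ (succ ((\(v : Nat). \(ρ : Nat). elimNat (\(ω : Nat). Nat) ρ (\(δ : Nat). \(τ : Nat). succ τ) v) zero (elimNat (\(ψ : Nat). Nat) (succ zero) (\(ζ : Nat). \(m : Nat). succ m) zero)))))
  ~> succ (succ (succ (succ ((\(h : Nat). \(v : Nat). elimNat (\(ρ : Nat). Nat) v (\(ω : Nat). \(δ : Nat). succ δ) h) zero (elimNat (\(τ : Nat). Nat) (succ zero) (\(ψ : Nat). \(ζ : Nat). succ ζ) zero)))))
  ~> succ (succ (succ (succ ((\(h : Nat). elimNat (\(v : Nat). Nat) h (\(ρ : Nat). \(ω : Nat). succ ω) zero) (elimNat (\(δ : Nat). Nat) (succ zero) (\(τ : Nat). \(ψ : Nat). succ ψ) zero)))))
  ~> succ (succ (succ (succ (elimNat (\(h : Nat). Nat) (elimNat (\(v : Nat). Nat) (succ zero) (\(ρ : Nat). \(ω : Nat). succ ω) zero) (\(δ : Nat). \(τ : Nat). succ τ) zero))))
  ~> succ (succ (succ (succ (elimNat (\(h : Nat). Nat) (succ zero) (\(v : Nat). \(ρ : Nat). succ ρ) zero))))
  ~> succ (succ (succ (succ (succ zero))))
the term's type:
  Nat


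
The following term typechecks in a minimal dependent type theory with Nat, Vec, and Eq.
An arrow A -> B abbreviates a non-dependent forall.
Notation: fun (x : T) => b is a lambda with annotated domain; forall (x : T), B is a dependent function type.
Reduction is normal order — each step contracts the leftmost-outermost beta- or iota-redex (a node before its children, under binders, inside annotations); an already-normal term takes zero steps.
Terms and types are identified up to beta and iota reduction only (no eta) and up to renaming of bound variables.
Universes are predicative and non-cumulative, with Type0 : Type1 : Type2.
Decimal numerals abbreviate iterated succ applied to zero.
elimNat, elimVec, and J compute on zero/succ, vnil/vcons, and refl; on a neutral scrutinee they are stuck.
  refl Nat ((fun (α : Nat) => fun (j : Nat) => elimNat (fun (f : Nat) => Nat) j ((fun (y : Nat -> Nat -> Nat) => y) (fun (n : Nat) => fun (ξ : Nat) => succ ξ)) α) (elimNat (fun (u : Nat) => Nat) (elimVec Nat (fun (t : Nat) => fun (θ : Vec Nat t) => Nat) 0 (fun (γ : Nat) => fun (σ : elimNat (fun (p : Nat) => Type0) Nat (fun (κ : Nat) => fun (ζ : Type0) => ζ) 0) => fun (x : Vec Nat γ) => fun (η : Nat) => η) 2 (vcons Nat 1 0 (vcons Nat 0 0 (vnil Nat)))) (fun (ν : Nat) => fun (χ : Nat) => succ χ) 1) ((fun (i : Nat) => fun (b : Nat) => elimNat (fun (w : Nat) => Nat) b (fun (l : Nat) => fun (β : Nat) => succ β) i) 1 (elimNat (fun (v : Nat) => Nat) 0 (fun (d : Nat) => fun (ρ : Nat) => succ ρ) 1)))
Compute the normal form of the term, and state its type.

reduced normal form:
  refl Nat 3
type:
  Eq Nat 3 3
observation: the term reaches its normal form after 32 normal-order steps.


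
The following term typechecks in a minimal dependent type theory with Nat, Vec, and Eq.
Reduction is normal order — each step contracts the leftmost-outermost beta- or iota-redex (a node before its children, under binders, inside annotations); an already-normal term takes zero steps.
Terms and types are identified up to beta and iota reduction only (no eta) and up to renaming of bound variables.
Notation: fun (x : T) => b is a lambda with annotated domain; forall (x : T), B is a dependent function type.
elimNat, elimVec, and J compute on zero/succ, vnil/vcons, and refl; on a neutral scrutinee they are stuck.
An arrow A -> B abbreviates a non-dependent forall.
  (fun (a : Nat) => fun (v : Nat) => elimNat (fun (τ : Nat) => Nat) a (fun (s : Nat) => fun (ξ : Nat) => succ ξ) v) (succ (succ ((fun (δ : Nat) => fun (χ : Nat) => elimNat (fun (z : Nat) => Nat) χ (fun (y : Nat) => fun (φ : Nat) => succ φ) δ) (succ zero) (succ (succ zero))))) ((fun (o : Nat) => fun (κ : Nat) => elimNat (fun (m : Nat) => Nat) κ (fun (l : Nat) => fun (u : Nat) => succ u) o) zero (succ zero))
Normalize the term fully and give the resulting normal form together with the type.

normal form:
  succ (succ (succ (succ (succ (succ zero)))))
type:
  Nat
observation: the first redex contracted is a beta-redex; the normal form is reached in 15 normal-order steps.


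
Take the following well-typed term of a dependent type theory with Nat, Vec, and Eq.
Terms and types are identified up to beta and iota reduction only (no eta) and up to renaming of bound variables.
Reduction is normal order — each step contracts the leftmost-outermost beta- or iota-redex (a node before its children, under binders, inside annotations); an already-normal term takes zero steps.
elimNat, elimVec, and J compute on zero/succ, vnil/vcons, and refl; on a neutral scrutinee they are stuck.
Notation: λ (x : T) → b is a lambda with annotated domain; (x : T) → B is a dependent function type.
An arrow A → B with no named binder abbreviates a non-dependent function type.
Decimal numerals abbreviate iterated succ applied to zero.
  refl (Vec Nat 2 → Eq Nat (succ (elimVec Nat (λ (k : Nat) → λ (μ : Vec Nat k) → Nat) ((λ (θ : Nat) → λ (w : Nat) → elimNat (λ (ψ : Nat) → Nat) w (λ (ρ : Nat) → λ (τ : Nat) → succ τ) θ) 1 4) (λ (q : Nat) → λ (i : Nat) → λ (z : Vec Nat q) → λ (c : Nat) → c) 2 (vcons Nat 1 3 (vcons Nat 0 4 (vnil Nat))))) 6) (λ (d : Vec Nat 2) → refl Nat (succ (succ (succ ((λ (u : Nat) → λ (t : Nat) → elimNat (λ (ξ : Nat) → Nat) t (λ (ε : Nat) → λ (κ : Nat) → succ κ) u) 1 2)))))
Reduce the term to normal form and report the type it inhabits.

reduced normal form:
  refl (Vec Nat 2 → Eq Nat 6 6) (λ (k : Vec Nat 2) → refl Nat 6)
inferred type:
  Eq (Vec Nat 2 → Eq Nat 6 6) (λ (k : Vec Nat 2) → refl Nat 6) (λ (μ : Vec Nat 2) → refl Nat 6)
observation: normalization takes exactly 23 steps under the normal-order strategy.


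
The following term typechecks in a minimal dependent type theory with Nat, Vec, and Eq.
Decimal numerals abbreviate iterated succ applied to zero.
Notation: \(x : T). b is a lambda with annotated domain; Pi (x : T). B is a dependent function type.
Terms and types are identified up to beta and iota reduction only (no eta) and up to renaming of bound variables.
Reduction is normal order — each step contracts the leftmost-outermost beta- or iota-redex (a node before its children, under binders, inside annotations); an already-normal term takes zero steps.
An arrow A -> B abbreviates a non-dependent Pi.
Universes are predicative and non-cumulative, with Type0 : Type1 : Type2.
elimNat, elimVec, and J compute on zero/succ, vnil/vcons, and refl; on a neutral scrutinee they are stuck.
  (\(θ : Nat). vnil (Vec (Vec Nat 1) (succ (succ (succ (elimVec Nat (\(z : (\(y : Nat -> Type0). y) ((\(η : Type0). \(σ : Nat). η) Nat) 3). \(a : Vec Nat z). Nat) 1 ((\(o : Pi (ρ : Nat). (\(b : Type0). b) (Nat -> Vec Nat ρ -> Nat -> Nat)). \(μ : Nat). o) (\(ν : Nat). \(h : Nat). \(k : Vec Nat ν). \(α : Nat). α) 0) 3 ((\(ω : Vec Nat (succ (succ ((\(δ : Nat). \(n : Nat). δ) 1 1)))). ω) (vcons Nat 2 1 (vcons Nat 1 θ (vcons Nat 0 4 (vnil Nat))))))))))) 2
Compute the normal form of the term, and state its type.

resulting normal form:
  vnil (Vec (Vec Nat 1) 4)
the term's type:
  Vec (Vec (Vec Nat 1) 4) 0
observation: 23 normal-order steps normalize the term, beginning with a beta-redex.


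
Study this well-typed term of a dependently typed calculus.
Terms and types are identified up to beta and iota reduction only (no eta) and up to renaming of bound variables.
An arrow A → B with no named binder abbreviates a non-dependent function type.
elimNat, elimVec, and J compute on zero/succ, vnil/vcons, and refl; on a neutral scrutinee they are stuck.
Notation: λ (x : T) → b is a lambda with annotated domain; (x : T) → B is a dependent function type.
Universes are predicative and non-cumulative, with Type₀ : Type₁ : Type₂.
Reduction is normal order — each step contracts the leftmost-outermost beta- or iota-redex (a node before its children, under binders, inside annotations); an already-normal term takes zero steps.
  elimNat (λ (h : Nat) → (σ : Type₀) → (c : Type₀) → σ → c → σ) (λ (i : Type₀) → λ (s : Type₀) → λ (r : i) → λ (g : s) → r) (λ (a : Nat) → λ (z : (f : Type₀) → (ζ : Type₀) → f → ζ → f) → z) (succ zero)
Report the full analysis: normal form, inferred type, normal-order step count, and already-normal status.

resulting normal form:
  λ (h : Type₀) → λ (σ : Type₀) → λ (c : h) → λ (i : σ) → c
type:
  (h : Type₀) → (σ : Type₀) → h → σ → h
normal-order step count: 4
already normal: no
first redex: an elimNat iota-redex


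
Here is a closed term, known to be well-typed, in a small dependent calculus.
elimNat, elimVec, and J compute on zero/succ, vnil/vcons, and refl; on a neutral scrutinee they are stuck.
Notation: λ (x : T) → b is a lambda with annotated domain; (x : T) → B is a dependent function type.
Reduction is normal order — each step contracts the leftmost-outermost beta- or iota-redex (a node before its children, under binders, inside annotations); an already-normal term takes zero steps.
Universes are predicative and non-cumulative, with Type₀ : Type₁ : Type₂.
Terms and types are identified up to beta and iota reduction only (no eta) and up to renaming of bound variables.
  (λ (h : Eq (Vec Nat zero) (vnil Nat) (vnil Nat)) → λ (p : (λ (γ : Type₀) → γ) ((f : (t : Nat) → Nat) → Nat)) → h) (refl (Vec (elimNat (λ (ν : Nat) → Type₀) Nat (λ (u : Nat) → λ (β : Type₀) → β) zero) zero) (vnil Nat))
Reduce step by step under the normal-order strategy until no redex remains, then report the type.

normal-order reduction sequence:
  (λ (h : Eq (Vec Nat zero) (vnil Nat) (vnil Nat)) → λ (p : (λ (γ : Type₀) → γ) ((f : (t : Nat) → Nat) → Nat)) → h) (refl (Vec (elimNat (λ (ν : Nat) → Type₀) Nat (λ (u : Nat) → λ (β : Type₀) → β) zero) zero) (vnil Nat))
  ~> λ (h : (λ (p : Type₀) → p) ((γ : (f : Nat) → Nat) → Nat)) → refl (Vec (elimNat (λ (t : Nat) → Type₀) Nat (λ (ν : Nat) → λ (u : Type₀) → u) zero) zero) (vnil Nat)
  ~> λ (h : (p : (γ : Nat) → Nat) → Nat) → refl (Vec (elimNat (λ (f : Nat) → Type₀) Nat (λ (t : Nat) → λ (ν : Type₀) → ν) zero) zero) (vnil Nat)
  ~> λ (h : (p : (γ : Nat) → Nat) → Nat) → refl (Vec Nat zero) (vnil Nat)
inferred type:
  (h : (p : (γ : Nat) → Nat) → Nat) → Eq (Vec Nat zero) (vnil Nat) (vnil Nat)


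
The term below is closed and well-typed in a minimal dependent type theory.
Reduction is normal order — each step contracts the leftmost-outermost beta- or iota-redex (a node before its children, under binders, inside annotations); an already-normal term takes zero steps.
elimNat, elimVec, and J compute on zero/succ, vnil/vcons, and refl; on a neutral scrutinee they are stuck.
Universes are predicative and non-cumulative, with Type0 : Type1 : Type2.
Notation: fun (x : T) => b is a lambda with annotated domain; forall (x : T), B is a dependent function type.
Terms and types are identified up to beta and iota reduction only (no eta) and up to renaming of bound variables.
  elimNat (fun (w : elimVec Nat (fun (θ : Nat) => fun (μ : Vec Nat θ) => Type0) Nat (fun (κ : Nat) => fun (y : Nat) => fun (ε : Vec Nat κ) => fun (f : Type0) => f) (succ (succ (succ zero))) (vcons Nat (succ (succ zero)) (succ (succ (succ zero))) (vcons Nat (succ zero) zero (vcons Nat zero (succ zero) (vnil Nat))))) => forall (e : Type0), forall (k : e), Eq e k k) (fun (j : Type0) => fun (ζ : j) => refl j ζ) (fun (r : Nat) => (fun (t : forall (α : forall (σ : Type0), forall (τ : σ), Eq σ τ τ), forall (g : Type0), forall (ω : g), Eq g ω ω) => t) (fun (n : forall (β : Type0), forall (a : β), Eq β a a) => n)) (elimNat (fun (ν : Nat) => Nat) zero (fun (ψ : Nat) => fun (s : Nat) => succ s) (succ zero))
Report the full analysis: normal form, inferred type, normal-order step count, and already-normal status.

normal form:
  fun (w : Type0) => fun (θ : w) => refl w θ
the term's type:
  forall (w : Type0), forall (θ : w), Eq w θ θ
normal-order step count: 25
started in normal form: no
first redex: an elimVec iota-redex


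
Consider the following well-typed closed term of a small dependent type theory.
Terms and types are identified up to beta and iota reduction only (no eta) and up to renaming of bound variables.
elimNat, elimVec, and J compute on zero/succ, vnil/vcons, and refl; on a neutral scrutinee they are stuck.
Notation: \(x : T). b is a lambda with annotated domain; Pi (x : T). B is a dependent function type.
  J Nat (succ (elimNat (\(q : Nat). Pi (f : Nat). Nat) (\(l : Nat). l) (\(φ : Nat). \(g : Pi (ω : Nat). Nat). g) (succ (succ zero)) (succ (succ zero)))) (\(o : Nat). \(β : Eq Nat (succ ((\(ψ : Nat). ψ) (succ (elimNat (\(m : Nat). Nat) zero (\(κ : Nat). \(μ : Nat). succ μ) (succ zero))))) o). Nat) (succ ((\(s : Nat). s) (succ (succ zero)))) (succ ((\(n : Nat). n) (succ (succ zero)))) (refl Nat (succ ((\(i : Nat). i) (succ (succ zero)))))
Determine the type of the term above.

type:
  Nat


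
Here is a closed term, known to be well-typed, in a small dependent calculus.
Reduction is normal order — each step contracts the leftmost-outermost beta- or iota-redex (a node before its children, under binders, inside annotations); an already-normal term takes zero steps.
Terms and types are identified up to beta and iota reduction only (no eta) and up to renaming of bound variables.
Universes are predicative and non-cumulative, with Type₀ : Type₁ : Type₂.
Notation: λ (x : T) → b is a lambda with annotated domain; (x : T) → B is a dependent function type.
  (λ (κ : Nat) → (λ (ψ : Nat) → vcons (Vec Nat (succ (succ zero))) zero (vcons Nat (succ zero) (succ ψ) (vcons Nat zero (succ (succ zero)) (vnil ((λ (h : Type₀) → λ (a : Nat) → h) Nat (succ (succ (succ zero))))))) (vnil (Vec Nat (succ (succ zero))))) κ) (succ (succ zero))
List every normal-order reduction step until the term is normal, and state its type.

normal-order reduction sequence:
  (λ (κ : Nat) → (λ (ψ : Nat) → vcons (Vec Nat (succ (succ zero))) zero (vcons Nat (succ zero) (succ ψ) (vcons Nat zero (succ (succ zero)) (vnil ((λ (h : Type₀) → λ (a : Nat) → h) Nat (succ (succ (succ zero))))))) (vnil (Vec Nat (succ (succ zero))))) κ) (succ (succ zero))
  ~> (λ (κ : Nat) → vcons (Vec Nat (succ (succ zero))) zero (vcons Nat (succ zero) (succ κ) (vcons Nat zero (succ (succ zero)) (vnil ((λ (ψ : Type₀) → λ (h : Nat) → ψ) Nat (succ (succ (succ zero))))))) (vnil (Vec Nat (succ (succ zero))))) (succ (succ zero))
  ~> vcons (Vec Nat (succ (succ zero))) zero (vcons Nat (succ zero) (succ (succ (succ zero))) (vcons Nat zero (succ (succ zero)) (vnil ((λ (κ : Type₀) → λ (ψ : Nat) → κ) Nat (succ (succ (succ zero))))))) (vnil (Vec Nat (succ (succ zero))))
  ~> vcons (Vec Nat (succ (succ zero))) zero (vcons Nat (succ zero) (succ (succ (succ zero))) (vcons Nat zero (succ (succ zero)) (vnil ((λ (κ : Nat) → Nat) (succ (succ (succ zero))))))) (vnil (Vec Nat (succ (succ zero))))
  ~> vcons (Vec Nat (succ (succ zero))) zero (vcons Nat (succ zero) (succ (succ (succ zero))) (vcons Nat zero (succ (succ zero)) (vnil Nat))) (vnil (Vec Nat (succ (succ zero))))
inferred type:
  Vec (Vec Nat (succ (succ zero))) (succ zero)
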